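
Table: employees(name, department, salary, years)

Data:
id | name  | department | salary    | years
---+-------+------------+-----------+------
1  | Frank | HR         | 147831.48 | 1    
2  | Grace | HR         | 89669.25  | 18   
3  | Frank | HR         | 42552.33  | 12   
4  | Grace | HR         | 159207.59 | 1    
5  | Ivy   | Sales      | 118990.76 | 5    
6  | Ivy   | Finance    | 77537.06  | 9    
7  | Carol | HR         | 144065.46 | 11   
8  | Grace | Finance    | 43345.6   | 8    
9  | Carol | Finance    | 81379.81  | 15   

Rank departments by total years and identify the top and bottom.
SELECT department, SUM(years)
FROM employees
GROUP BY department
ORDER BY SUM(years)

All groups:
  Sales: 5
  Finance: 32
  HR: 43

Highest: HR (43)
Lowest: Sales (5)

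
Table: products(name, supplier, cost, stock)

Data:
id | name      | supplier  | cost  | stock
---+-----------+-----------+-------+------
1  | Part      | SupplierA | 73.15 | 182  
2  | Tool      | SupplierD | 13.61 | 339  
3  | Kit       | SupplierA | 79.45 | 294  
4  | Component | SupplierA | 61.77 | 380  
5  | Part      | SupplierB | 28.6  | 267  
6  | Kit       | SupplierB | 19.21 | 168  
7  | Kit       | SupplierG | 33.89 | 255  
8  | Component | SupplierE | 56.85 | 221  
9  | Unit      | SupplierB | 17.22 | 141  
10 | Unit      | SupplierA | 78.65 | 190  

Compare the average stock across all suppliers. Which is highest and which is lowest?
SELECT supplier, AVG(stock)
FROM products
GROUP BY supplier
ORDER BY AVG(stock)

All groups:
  SupplierB: 192.00
  SupplierE: 221.00
  SupplierG: 255.00
  SupplierA: 261.50
  SupplierD: 339.00

Highest: SupplierD (339.00)
Lowest: SupplierB (192.00)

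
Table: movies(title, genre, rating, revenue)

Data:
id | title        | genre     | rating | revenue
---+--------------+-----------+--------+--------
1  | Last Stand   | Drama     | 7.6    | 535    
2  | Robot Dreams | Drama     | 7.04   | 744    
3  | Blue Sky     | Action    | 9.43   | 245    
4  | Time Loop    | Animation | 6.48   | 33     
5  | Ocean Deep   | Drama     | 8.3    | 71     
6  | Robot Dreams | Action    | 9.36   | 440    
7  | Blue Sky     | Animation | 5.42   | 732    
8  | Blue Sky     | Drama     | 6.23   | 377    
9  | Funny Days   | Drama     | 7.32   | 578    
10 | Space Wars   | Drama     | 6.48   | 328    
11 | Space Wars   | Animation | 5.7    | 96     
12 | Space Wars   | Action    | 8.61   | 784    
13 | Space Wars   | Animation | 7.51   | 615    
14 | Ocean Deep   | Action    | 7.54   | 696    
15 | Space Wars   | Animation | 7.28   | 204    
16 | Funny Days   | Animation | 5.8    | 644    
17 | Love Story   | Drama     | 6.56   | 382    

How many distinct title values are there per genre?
SELECT genre, COUNT(DISTINCT title)
FROM movies
GROUP BY genre

Result:
  Action: 4 distinct
  Animation: 4 distinct
  Drama: 7 distinct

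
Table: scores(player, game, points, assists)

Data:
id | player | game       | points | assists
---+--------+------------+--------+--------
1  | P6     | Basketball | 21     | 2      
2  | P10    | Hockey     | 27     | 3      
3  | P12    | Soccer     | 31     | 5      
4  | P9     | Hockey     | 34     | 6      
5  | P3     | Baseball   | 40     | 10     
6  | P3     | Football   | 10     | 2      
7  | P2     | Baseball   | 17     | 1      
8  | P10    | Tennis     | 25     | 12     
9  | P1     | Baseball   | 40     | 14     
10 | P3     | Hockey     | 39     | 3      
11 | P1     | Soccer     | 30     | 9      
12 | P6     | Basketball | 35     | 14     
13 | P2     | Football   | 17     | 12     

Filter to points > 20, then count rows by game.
SELECT game, COUNT(*)
FROM scores
WHERE points > 20
GROUP BY game

Note: WHERE filters rows before grouping.

Result:
  Baseball: 2
  Basketball: 2
  Hockey: 3
  Soccer: 2
  Tennis: 1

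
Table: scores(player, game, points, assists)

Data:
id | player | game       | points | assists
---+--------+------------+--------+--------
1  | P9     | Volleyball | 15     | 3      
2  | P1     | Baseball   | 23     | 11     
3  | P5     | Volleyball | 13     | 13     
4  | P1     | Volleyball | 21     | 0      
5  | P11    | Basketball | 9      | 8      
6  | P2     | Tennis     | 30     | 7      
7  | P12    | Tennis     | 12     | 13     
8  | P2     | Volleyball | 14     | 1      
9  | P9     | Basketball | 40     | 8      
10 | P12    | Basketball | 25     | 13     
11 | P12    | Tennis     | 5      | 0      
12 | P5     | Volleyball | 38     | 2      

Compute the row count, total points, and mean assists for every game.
SELECT game,
       COUNT(*) as cnt,
       SUM(points) as total_points,
       AVG(assists) as avg_assists
FROM scores
GROUP BY game

Result:
  Baseball: 1 records, 23 total points, 11.00 avg assists
  Basketball: 3 records, 74 total points, 9.67 avg assists
  Tennis: 3 records, 47 total points, 6.67 avg assists
  Volleyball: 5 records, 101 total points, 3.80 avg assists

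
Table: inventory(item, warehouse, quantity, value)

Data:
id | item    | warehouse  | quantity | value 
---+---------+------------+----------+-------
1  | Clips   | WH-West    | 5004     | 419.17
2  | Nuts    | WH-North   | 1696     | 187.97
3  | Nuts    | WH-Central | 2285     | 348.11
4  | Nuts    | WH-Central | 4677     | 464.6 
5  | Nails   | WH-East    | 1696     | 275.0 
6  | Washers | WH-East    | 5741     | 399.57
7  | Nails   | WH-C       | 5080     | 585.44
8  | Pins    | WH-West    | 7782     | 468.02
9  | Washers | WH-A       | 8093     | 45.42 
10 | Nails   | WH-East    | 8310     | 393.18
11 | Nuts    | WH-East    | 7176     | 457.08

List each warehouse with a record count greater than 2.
SELECT warehouse, COUNT(*) as cnt
FROM inventory
GROUP BY warehouse
HAVING COUNT(*) > 2

Result:
  WH-East: 4

Note: HAVING filters groups after aggregation, WHERE filters rows before.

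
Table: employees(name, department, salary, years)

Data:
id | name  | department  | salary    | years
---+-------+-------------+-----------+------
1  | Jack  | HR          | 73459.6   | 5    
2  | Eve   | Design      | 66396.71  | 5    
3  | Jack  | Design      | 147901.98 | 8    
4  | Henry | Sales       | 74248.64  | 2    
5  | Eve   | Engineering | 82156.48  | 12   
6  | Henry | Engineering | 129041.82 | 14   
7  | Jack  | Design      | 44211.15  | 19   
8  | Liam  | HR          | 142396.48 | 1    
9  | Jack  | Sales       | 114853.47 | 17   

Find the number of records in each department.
SELECT department, COUNT(*) as count
FROM employees
GROUP BY department

Result:
  Design: 3
  Engineering: 2
  HR: 2
  Sales: 2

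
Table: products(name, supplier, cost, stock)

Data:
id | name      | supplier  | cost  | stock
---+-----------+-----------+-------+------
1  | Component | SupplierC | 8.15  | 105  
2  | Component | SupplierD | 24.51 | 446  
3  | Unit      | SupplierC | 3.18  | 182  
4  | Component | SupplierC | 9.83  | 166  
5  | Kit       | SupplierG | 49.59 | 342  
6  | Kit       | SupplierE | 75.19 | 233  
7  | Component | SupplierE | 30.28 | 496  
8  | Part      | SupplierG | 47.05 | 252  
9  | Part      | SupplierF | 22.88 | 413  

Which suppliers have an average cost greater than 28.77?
SELECT supplier, AVG(cost)
FROM products
GROUP BY supplier
HAVING AVG(cost) > 28.77

Result:
  SupplierE: avg=52.74
  SupplierG: avg=48.32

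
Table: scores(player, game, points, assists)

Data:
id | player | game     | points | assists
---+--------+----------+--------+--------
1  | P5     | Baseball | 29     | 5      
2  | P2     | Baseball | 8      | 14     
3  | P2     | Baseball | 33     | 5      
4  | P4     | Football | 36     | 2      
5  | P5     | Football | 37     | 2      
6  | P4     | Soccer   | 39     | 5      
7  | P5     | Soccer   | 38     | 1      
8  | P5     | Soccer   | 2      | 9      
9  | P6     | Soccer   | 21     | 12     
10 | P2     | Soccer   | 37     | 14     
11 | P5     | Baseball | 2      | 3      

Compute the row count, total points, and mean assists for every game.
SELECT game,
       COUNT(*) as cnt,
       SUM(points) as total_points,
       AVG(assists) as avg_assists
FROM scores
GROUP BY game

Result:
  Baseball: 4 records, 72 total points, 6.75 avg assists
  Football: 2 records, 73 total points, 2.00 avg assists
  Soccer: 5 records, 137 total points, 8.20 avg assists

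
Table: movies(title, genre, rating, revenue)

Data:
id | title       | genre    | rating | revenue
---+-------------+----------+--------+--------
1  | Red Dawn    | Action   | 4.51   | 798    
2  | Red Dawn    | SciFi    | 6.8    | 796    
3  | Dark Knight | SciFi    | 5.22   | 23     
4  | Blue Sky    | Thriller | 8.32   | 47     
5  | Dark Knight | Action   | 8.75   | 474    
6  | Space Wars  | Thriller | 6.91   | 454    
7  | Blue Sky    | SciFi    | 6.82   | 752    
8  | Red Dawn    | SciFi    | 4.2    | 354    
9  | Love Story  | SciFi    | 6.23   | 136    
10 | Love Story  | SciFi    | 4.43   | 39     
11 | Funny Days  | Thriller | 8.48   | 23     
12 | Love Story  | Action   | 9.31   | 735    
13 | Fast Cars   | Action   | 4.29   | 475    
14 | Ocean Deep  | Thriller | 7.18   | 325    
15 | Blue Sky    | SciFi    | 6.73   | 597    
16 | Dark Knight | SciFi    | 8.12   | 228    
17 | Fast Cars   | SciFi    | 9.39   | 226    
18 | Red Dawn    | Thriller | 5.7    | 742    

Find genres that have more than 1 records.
SELECT genre, COUNT(*) as cnt
FROM movies
GROUP BY genre
HAVING COUNT(*) > 1

Result:
  Action: 4
  SciFi: 9
  Thriller: 5

Note: HAVING filters groups after aggregation, WHERE filters rows before.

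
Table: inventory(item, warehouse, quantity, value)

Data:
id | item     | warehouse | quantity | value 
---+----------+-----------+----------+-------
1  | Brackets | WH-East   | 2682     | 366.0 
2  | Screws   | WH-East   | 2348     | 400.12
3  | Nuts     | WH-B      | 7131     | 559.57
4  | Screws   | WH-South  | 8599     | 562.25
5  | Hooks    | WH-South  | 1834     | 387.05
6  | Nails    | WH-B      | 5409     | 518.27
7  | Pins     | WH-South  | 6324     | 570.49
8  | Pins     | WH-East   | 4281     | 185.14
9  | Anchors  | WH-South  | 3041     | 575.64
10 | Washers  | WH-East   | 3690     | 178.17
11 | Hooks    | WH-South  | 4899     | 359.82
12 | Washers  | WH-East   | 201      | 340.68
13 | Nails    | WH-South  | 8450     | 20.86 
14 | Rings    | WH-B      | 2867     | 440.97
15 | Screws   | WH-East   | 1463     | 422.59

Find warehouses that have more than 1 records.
SELECT warehouse, COUNT(*) as cnt
FROM inventory
GROUP BY warehouse
HAVING COUNT(*) > 1

Result:
  WH-B: 3
  WH-East: 6
  WH-South: 6

Note: HAVING filters groups after aggregation, WHERE filters rows before.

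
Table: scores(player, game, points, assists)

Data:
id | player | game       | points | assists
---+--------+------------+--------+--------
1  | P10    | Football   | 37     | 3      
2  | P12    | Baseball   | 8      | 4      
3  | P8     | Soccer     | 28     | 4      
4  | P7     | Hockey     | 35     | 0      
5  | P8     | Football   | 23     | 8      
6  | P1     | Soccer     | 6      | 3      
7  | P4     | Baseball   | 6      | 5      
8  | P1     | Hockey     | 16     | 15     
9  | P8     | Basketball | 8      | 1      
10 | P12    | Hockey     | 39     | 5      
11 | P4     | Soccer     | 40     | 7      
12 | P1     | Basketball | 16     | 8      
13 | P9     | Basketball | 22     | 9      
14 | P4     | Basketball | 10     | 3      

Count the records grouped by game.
SELECT game, COUNT(*) as count
FROM scores
GROUP BY game

Result:
  Baseball: 2
  Basketball: 4
  Football: 2
  Hockey: 3
  Soccer: 3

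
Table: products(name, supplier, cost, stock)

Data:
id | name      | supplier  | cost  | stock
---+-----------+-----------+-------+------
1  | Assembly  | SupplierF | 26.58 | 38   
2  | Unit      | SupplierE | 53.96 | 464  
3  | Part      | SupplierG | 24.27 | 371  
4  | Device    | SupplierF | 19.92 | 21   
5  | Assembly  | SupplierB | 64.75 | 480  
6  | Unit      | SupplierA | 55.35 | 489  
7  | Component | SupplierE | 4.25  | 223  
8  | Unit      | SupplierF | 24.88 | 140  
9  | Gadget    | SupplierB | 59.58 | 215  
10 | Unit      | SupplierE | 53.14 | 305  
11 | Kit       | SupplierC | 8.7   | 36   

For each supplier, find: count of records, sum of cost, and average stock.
SELECT supplier,
       COUNT(*) as cnt,
       SUM(cost) as total_cost,
       AVG(stock) as avg_stock
FROM products
GROUP BY supplier

Result:
  SupplierA: 1 records, 55.35 total cost, 489.00 avg stock
  SupplierB: 2 records, 124.33 total cost, 347.50 avg stock
  SupplierC: 1 records, 8.70 total cost, 36.00 avg stock
  SupplierE: 3 records, 111.35 total cost, 330.67 avg stock
  SupplierF: 3 records, 71.38 total cost, 66.33 avg stock
  SupplierG: 1 records, 24.27 total cost, 371.00 avg stock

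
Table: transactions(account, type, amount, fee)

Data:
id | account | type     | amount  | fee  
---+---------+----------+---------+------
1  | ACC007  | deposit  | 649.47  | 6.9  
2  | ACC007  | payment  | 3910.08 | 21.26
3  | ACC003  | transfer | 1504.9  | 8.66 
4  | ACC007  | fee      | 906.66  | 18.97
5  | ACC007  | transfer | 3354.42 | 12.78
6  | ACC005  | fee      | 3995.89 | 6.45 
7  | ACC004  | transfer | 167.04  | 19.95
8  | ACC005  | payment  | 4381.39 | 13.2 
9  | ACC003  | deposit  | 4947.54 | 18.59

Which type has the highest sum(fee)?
SELECT type, SUM(fee) as val
FROM transactions
GROUP BY type
ORDER BY val DESC
LIMIT 1

Result: transfer with sum(fee) = 41.39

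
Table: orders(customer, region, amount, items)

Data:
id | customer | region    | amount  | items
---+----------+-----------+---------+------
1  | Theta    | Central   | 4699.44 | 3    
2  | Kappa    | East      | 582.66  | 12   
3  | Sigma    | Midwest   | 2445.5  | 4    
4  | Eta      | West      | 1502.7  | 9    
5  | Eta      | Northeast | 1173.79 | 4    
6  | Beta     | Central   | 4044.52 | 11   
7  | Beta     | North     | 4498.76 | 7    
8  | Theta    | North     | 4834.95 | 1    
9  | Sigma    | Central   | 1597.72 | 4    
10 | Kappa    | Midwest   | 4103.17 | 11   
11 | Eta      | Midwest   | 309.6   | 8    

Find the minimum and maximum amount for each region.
SELECT region, MIN(amount), MAX(amount)
FROM orders
GROUP BY region

Result:
  Central: min=1597.72, max=4699.44
  East: min=582.66, max=582.66
  Midwest: min=309.60, max=4103.17
  North: min=4498.76, max=4834.95
  Northeast: min=1173.79, max=1173.79
  West: min=1502.70, max=1502.70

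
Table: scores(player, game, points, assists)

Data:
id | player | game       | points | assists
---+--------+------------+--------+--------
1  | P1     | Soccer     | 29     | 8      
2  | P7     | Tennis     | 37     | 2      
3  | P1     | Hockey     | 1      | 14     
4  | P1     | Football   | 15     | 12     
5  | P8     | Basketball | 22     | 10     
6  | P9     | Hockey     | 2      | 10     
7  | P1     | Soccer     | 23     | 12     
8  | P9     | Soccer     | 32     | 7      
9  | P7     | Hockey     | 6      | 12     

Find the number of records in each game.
SELECT game, COUNT(*) as count
FROM scores
GROUP BY game

Result:
  Basketball: 1
  Football: 1
  Hockey: 3
  Soccer: 3
  Tennis: 1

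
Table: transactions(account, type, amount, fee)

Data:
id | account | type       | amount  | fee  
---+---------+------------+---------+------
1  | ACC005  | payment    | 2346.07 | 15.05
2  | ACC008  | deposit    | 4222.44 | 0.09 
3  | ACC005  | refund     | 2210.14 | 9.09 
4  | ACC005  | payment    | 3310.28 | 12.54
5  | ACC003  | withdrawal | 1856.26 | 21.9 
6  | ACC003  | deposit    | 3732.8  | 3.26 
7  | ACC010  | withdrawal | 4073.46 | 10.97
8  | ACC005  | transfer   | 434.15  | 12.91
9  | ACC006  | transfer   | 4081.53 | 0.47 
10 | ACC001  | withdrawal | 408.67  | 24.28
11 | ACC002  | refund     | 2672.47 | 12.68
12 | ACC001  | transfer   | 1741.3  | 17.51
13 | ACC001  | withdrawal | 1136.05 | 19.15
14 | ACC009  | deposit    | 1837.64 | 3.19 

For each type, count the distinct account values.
SELECT type, COUNT(DISTINCT account)
FROM transactions
GROUP BY type

Result:
  deposit: 3 distinct
  payment: 1 distinct
  refund: 2 distinct
  transfer: 3 distinct
  withdrawal: 3 distinct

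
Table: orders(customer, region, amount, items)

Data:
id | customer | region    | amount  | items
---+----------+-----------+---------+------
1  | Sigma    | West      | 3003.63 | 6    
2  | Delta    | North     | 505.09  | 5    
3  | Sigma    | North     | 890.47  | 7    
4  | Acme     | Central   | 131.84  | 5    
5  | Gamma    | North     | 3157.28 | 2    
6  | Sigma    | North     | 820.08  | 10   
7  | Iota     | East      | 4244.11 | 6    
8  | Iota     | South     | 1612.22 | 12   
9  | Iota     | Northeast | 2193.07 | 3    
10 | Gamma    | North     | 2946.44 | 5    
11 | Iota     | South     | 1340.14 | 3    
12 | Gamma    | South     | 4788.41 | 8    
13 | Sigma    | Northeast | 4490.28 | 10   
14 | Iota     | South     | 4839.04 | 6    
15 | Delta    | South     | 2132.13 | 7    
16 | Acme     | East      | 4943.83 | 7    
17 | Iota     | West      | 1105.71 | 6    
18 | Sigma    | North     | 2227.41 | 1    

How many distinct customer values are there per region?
SELECT region, COUNT(DISTINCT customer)
FROM orders
GROUP BY region

Result:
  Central: 1 distinct
  East: 2 distinct
  North: 3 distinct
  Northeast: 2 distinct
  South: 3 distinct
  West: 2 distinct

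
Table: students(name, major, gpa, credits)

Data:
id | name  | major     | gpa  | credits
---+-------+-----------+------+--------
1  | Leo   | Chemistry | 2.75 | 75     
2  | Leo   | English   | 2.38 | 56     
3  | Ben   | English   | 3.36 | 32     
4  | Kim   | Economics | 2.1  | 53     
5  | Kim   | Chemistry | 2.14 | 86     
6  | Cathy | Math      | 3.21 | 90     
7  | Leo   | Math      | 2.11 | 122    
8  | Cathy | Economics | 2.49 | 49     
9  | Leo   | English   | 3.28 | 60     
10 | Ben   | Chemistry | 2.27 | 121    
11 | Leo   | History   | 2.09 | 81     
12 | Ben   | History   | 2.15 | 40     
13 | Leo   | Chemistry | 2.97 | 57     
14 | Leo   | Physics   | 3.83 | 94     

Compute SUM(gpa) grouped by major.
SELECT major, SUM(gpa) as result
FROM students
GROUP BY major

Result:
  Chemistry: 10.13
  Economics: 4.59
  English: 9.02
  History: 4.24
  Math: 5.32
  Physics: 3.83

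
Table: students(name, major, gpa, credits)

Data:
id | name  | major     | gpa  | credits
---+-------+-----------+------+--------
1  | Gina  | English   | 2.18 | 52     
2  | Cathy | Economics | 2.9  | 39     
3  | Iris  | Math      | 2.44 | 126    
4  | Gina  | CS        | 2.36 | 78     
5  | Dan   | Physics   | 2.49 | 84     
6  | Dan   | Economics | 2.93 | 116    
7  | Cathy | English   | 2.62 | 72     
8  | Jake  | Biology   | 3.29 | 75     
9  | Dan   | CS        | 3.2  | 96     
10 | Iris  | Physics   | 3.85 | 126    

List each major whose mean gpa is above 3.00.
SELECT major, AVG(gpa)
FROM students
GROUP BY major
HAVING AVG(gpa) > 3.00

Result:
  Biology: avg=3.29
  Physics: avg=3.17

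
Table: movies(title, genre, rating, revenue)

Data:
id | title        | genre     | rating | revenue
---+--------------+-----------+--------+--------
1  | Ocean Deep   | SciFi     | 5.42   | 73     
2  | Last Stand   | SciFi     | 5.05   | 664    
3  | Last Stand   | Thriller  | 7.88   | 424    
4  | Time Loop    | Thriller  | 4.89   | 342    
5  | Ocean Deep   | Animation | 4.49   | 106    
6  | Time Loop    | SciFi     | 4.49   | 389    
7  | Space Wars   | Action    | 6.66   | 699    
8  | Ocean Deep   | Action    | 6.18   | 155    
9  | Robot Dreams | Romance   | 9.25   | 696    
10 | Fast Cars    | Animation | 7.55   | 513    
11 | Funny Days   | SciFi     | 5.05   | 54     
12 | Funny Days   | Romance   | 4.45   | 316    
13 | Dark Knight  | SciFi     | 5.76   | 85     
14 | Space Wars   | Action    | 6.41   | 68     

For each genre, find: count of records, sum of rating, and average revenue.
SELECT genre,
       COUNT(*) as cnt,
       SUM(rating) as total_rating,
       AVG(revenue) as avg_revenue
FROM movies
GROUP BY genre

Result:
  Action: 3 records, 19.25 total rating, 307.33 avg revenue
  Animation: 2 records, 12.04 total rating, 309.50 avg revenue
  Romance: 2 records, 13.70 total rating, 506.00 avg revenue
  SciFi: 5 records, 25.77 total rating, 253.00 avg revenue
  Thriller: 2 records, 12.77 total rating, 383.00 avg revenue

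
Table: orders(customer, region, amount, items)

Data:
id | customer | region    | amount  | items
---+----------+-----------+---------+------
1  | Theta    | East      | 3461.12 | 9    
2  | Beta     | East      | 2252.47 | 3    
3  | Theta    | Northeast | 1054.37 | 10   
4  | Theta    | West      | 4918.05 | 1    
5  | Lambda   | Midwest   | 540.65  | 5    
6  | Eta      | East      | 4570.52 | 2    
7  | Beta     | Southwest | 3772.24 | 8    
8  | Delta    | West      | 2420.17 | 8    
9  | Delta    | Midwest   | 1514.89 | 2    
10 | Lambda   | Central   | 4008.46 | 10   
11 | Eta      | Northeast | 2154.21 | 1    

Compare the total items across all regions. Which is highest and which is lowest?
SELECT region, SUM(items)
FROM orders
GROUP BY region
ORDER BY SUM(items)

All groups:
  Midwest: 7
  Southwest: 8
  West: 9
  Central: 10
  Northeast: 11
  East: 14

Highest: East (14)
Lowest: Midwest (7)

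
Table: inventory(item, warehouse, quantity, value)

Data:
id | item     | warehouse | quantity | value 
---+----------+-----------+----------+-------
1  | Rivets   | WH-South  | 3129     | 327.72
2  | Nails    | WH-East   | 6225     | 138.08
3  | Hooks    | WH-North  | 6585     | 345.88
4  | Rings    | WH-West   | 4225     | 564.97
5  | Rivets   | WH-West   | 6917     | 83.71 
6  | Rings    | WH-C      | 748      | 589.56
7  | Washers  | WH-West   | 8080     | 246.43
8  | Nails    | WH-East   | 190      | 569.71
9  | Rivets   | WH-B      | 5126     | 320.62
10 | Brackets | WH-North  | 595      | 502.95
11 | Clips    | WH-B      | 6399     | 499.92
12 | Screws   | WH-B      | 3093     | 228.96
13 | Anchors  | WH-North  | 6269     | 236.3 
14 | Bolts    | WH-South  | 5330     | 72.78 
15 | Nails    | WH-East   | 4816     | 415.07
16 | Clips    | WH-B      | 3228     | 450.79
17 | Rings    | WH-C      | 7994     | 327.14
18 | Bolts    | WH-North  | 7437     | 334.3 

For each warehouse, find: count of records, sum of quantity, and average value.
SELECT warehouse,
       COUNT(*) as cnt,
       SUM(quantity) as total_quantity,
       AVG(value) as avg_value
FROM inventory
GROUP BY warehouse

Result:
  WH-B: 4 records, 17846 total quantity, 375.07 avg value
  WH-C: 2 records, 8742 total quantity, 458.35 avg value
  WH-East: 3 records, 11231 total quantity, 374.29 avg value
  WH-North: 4 records, 20886 total quantity, 354.86 avg value
  WH-South: 2 records, 8459 total quantity, 200.25 avg value
  WH-West: 3 records, 19222 total quantity, 298.37 avg value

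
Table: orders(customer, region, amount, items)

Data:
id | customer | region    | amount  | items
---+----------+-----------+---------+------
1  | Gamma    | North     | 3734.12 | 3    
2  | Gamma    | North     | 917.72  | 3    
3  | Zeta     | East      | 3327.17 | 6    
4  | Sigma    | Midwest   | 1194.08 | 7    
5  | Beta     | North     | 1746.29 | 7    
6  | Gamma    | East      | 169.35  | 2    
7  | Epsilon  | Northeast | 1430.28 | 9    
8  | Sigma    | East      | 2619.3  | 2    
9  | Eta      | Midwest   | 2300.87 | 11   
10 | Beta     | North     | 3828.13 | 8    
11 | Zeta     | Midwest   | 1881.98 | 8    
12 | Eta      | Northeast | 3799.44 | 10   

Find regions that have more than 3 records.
SELECT region, COUNT(*) as cnt
FROM orders
GROUP BY region
HAVING COUNT(*) > 3

Result:
  North: 4

Note: HAVING filters groups after aggregation, WHERE filters rows before.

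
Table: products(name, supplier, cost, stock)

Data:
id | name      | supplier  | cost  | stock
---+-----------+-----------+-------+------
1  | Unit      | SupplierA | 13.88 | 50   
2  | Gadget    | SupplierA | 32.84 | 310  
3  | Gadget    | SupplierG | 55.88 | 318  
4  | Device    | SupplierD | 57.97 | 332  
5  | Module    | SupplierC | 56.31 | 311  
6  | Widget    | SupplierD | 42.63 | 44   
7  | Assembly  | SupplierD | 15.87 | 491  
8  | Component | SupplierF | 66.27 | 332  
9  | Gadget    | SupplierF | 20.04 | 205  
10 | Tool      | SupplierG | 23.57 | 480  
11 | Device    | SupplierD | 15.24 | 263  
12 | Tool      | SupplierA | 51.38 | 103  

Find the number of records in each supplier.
SELECT supplier, COUNT(*) as count
FROM products
GROUP BY supplier

Result:
  SupplierA: 3
  SupplierC: 1
  SupplierD: 4
  SupplierF: 2
  SupplierG: 2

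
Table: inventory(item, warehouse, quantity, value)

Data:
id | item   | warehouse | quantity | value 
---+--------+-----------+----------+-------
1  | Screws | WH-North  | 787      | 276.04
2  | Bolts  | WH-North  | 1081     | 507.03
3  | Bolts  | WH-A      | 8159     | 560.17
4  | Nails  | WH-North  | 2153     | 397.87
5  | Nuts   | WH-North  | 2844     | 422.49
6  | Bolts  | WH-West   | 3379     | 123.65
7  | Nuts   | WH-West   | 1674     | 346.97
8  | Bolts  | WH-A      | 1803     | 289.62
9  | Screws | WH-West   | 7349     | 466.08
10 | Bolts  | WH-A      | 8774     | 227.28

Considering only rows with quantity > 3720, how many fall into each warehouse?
SELECT warehouse, COUNT(*)
FROM inventory
WHERE quantity > 3720
GROUP BY warehouse

Note: WHERE filters rows before grouping.

Result:
  WH-A: 2
  WH-West: 1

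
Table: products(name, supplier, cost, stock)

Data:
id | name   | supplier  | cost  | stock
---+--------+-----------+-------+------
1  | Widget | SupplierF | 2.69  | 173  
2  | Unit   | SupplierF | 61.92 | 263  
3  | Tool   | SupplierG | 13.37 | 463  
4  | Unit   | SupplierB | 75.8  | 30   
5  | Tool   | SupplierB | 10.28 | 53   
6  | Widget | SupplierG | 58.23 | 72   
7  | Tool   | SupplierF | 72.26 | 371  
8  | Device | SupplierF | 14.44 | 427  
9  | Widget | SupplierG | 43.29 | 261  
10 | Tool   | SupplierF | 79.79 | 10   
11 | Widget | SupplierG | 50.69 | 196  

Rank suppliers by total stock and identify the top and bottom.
SELECT supplier, SUM(stock)
FROM products
GROUP BY supplier
ORDER BY SUM(stock)

All groups:
  SupplierB: 83
  SupplierG: 992
  SupplierF: 1244

Highest: SupplierF (1244)
Lowest: SupplierB (83)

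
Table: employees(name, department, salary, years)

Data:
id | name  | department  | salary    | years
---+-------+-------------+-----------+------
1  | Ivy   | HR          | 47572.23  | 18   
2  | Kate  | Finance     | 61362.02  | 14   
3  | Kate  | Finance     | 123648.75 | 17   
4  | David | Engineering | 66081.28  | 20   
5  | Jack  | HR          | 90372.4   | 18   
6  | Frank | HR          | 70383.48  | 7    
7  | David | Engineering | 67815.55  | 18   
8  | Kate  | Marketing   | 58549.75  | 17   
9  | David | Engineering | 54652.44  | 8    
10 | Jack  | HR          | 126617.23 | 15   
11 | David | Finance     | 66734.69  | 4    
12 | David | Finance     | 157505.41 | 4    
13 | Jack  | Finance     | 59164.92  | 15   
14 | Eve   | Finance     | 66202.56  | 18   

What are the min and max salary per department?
SELECT department, MIN(salary), MAX(salary)
FROM employees
GROUP BY department

Result:
  Engineering: min=54652.44, max=67815.55
  Finance: min=59164.92, max=157505.41
  HR: min=47572.23, max=126617.23
  Marketing: min=58549.75, max=58549.75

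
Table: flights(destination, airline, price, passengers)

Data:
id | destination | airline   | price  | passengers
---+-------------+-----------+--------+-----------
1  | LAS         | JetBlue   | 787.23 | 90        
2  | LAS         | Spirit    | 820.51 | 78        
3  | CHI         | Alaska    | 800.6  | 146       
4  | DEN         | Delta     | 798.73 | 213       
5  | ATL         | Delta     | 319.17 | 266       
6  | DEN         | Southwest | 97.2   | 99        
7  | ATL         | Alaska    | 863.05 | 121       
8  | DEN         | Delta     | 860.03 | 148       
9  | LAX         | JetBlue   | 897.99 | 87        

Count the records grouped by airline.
SELECT airline, COUNT(*) as count
FROM flights
GROUP BY airline

Result:
  Alaska: 2
  Delta: 3
  JetBlue: 2
  Southwest: 1
  Spirit: 1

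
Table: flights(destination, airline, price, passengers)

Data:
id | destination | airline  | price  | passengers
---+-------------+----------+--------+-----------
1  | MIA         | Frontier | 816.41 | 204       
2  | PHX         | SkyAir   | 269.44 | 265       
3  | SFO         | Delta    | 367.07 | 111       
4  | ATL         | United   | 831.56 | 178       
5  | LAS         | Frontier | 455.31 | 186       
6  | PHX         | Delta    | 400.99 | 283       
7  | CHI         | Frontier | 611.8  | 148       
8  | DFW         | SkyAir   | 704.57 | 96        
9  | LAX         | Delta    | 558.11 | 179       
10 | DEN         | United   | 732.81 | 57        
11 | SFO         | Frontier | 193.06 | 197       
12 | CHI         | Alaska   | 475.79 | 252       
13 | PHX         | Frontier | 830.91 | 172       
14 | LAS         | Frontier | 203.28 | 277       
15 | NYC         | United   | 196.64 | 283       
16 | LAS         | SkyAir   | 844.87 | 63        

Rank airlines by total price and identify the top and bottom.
SELECT airline, SUM(price)
FROM flights
GROUP BY airline
ORDER BY SUM(price)

All groups:
  Alaska: 475.79
  Delta: 1326.17
  United: 1761.01
  SkyAir: 1818.88
  Frontier: 3110.77

Highest: Frontier (3110.77)
Lowest: Alaska (475.79)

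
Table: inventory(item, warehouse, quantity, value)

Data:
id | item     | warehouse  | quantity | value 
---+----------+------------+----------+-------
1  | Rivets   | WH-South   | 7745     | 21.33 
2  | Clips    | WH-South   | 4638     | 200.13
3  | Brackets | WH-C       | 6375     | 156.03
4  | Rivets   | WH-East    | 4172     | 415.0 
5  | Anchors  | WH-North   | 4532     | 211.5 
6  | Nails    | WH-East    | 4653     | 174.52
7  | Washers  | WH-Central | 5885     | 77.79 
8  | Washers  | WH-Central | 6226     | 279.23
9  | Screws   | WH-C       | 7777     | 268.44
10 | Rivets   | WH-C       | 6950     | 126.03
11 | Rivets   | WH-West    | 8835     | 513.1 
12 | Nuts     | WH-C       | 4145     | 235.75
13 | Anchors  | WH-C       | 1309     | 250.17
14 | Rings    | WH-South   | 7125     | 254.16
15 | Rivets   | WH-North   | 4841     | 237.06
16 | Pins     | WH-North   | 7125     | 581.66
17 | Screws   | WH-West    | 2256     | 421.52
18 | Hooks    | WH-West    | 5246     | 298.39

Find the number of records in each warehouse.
SELECT warehouse, COUNT(*) as count
FROM inventory
GROUP BY warehouse

Result:
  WH-C: 5
  WH-Central: 2
  WH-East: 2
  WH-North: 3
  WH-South: 3
  WH-West: 3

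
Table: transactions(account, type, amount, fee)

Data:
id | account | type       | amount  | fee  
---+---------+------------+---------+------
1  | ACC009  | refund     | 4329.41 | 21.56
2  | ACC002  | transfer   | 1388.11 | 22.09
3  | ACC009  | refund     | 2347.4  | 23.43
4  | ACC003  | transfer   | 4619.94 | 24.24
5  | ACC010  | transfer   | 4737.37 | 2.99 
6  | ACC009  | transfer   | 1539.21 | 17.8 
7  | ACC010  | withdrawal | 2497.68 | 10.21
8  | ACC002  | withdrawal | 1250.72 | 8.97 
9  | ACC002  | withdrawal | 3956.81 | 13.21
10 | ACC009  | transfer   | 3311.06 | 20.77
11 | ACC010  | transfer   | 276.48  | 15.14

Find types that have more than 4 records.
SELECT type, COUNT(*) as cnt
FROM transactions
GROUP BY type
HAVING COUNT(*) > 4

Result:
  transfer: 6

Note: HAVING filters groups after aggregation, WHERE filters rows before.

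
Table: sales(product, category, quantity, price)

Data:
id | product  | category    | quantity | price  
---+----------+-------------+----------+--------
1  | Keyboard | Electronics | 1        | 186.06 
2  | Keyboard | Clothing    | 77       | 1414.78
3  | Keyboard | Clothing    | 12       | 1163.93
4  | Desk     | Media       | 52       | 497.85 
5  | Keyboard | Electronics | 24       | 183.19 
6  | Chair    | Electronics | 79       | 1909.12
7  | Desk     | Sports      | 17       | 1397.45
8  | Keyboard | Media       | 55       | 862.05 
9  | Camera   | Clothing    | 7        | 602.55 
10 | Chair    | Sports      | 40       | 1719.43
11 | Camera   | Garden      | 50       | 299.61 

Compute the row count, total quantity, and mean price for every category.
SELECT category,
       COUNT(*) as cnt,
       SUM(quantity) as total_quantity,
       AVG(price) as avg_price
FROM sales
GROUP BY category

Result:
  Clothing: 3 records, 96 total quantity, 1060.42 avg price
  Electronics: 3 records, 104 total quantity, 759.46 avg price
  Garden: 1 records, 50 total quantity, 299.61 avg price
  Media: 2 records, 107 total quantity, 679.95 avg price
  Sports: 2 records, 57 total quantity, 1558.44 avg price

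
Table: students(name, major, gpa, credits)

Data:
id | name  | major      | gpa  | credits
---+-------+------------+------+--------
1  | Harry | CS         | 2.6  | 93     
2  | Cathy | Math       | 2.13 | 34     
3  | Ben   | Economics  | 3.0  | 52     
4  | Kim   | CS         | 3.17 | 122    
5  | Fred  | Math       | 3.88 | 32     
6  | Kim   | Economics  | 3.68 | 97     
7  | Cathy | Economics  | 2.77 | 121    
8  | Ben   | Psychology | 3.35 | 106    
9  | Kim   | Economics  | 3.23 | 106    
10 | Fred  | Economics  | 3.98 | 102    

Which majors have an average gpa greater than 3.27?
SELECT major, AVG(gpa)
FROM students
GROUP BY major
HAVING AVG(gpa) > 3.27

Result:
  Economics: avg=3.33
  Psychology: avg=3.35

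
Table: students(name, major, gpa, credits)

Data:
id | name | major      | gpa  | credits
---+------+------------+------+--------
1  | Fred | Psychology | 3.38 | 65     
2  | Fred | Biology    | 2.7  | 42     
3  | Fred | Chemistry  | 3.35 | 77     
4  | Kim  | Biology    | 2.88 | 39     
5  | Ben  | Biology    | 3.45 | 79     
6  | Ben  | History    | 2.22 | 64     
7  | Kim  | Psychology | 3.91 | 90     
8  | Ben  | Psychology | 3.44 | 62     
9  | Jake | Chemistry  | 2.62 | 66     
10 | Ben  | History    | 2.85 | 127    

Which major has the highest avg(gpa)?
SELECT major, AVG(gpa) as val
FROM students
GROUP BY major
ORDER BY val DESC
LIMIT 1

Result: Psychology with avg(gpa) = 3.58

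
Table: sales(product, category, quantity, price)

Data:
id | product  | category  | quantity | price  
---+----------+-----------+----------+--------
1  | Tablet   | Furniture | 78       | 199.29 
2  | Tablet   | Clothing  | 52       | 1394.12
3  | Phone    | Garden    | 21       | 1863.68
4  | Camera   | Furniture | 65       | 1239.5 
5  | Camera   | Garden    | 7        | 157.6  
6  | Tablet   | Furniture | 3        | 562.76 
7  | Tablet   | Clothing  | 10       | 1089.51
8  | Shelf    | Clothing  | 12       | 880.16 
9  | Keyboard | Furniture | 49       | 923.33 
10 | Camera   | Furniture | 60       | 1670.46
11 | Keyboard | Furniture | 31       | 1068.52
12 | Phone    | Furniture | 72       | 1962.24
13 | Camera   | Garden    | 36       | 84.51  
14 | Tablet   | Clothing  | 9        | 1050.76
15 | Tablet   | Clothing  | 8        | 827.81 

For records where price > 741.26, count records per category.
SELECT category, COUNT(*)
FROM sales
WHERE price > 741.26
GROUP BY category

Note: WHERE filters rows before grouping.

Result:
  Clothing: 5
  Furniture: 5
  Garden: 1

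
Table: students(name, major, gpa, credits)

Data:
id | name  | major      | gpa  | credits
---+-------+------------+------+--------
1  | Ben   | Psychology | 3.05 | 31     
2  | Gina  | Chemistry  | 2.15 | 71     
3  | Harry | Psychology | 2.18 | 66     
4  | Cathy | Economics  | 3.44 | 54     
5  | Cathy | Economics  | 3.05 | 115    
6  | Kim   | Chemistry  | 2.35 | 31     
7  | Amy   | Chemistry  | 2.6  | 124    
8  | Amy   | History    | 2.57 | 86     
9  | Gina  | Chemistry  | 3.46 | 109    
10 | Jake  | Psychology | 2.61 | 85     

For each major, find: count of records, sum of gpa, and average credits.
SELECT major,
       COUNT(*) as cnt,
       SUM(gpa) as total_gpa,
       AVG(credits) as avg_credits
FROM students
GROUP BY major

Result:
  Chemistry: 4 records, 10.56 total gpa, 83.75 avg credits
  Economics: 2 records, 6.49 total gpa, 84.50 avg credits
  History: 1 records, 2.57 total gpa, 86.00 avg credits
  Psychology: 3 records, 7.84 total gpa, 60.67 avg credits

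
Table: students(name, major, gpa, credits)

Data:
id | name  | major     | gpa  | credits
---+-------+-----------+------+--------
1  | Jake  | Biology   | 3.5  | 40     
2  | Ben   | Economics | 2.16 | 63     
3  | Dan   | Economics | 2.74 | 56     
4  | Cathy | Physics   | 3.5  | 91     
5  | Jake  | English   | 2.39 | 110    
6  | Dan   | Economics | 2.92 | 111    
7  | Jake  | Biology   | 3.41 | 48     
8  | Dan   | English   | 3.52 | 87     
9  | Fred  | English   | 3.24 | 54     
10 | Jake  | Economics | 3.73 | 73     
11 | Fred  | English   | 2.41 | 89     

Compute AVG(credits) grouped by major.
SELECT major, AVG(credits) as result
FROM students
GROUP BY major

Result:
  Biology: 44.00
  Economics: 75.75
  English: 85.00
  Physics: 91.00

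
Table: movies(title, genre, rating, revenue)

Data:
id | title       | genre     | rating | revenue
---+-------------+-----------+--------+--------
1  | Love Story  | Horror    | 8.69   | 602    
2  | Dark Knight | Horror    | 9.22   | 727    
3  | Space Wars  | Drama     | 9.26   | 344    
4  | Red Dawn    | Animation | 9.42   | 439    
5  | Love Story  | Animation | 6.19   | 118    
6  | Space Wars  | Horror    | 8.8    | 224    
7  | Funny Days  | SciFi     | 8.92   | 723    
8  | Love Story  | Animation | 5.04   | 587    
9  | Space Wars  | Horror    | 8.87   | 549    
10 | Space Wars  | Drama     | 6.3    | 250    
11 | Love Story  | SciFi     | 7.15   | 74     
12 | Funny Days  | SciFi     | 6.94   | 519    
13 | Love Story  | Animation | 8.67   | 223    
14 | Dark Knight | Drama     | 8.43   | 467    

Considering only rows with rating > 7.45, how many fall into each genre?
SELECT genre, COUNT(*)
FROM movies
WHERE rating > 7.45
GROUP BY genre

Note: WHERE filters rows before grouping.

Result:
  Animation: 2
  Drama: 2
  Horror: 4
  SciFi: 1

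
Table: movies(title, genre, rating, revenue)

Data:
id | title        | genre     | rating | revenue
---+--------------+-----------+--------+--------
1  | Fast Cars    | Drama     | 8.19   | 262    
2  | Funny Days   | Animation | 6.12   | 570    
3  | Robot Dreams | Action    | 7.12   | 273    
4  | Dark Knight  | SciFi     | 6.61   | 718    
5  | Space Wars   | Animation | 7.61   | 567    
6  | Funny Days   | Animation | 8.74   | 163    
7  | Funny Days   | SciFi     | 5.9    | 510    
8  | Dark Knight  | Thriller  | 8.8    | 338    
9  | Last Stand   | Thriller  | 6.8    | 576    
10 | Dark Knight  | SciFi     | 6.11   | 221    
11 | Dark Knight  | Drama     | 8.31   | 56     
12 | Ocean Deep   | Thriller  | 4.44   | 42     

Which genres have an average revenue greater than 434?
SELECT genre, AVG(revenue)
FROM movies
GROUP BY genre
HAVING AVG(revenue) > 434

Result:
  SciFi: avg=483.00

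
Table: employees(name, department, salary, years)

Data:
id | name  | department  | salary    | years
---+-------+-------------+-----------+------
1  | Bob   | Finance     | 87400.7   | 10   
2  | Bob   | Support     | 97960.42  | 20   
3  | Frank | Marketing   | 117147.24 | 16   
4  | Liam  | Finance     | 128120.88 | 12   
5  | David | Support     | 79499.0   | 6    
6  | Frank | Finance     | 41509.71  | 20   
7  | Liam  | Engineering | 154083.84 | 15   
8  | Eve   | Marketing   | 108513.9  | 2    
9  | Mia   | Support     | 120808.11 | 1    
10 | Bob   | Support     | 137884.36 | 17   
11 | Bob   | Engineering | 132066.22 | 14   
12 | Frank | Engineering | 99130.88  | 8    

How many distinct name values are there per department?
SELECT department, COUNT(DISTINCT name)
FROM employees
GROUP BY department

Result:
  Engineering: 3 distinct
  Finance: 3 distinct
  Marketing: 2 distinct
  Support: 3 distinct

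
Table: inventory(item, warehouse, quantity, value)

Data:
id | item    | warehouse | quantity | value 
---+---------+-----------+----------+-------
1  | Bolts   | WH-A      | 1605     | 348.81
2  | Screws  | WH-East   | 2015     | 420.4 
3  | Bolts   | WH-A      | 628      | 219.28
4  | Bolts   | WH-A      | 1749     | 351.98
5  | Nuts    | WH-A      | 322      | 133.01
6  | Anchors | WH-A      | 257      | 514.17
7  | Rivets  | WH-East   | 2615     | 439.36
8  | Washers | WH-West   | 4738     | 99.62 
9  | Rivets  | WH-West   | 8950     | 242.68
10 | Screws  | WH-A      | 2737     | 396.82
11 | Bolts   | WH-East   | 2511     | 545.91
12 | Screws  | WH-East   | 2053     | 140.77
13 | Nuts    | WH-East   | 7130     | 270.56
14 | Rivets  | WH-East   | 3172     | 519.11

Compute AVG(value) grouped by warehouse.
SELECT warehouse, AVG(value) as result
FROM inventory
GROUP BY warehouse

Result:
  WH-A: 327.35
  WH-East: 389.35
  WH-West: 171.15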